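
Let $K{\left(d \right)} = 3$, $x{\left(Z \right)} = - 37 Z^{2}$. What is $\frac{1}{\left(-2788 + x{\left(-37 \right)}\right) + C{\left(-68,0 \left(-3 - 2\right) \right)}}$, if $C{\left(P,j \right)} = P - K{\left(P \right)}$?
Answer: $- \frac{1}{53512} \approx -1.8687 \cdot 10^{-5}$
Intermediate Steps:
$C{\left(P,j \right)} = -3 + P$ ($C{\left(P,j \right)} = P - 3 = -3 + P$)
$\frac{1}{\left(-2788 + x{\left(-37 \right)}\right) + C{\left(-68,0 \left(-3 - 2\right) \right)}} = \frac{1}{\left(-2788 - 37 \left(-37\right)^{2}\right) - 71} = \frac{1}{\left(-2788 - 50653\right) - 71} = \frac{1}{-53441 - 71} = \frac{1}{-53512} = - \frac{1}{53512}$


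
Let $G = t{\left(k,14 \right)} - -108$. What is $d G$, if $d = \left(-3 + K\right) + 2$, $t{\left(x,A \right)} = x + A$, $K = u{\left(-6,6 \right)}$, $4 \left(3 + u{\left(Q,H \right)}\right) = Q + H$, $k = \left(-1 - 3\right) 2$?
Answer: $-456$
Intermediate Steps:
$k = -8$ ($k = \left(-4\right) 2 = -8$)
$u{\left(Q,H \right)} = -3 + \frac{H}{4} + \frac{Q}{4}$ ($u{\left(Q,H \right)} = -3 + \frac{Q + H}{4} = -3 + \frac{H + Q}{4} = -3 + \left(\frac{H}{4} + \frac{Q}{4}\right) = -3 + \frac{H}{4} + \frac{Q}{4}$)
$K = -3$ ($K = -3 + \frac{1}{4} \cdot 6 + \frac{1}{4} \left(-6\right) = -3 + \frac{3}{2} - \frac{3}{2} = -3$)
$t{\left(x,A \right)} = A + x$
$d = -4$ ($d = \left(-3 - 3\right) + 2 = -6 + 2 = -4$)
$G = 114$ ($G = \left(14 - 8\right) - -108 = 6 + 108 = 114$)
$d G = \left(-4\right) 114 = -456$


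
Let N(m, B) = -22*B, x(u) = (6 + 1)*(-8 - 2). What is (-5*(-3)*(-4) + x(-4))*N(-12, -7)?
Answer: -20020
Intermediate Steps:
x(u) = -70 (x(u) = 7*(-10) = -70)
(-5*(-3)*(-4) + x(-4))*N(-12, -7) = (-5*(-3)*(-4) - 70)*(-22*(-7)) = (15*(-4) - 70)*154 = (-60 - 70)*154 = -130*154 = -20020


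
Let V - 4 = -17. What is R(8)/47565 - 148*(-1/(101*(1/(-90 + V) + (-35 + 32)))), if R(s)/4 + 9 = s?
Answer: -14504122/29785203 ≈ -0.48696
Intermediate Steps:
V = -13 (V = 4 - 17 = -13)
R(s) = -36 + 4*s
R(8)/47565 - 148*(-1/(101*(1/(-90 + V) + (-35 + 32)))) = (-36 + 4*8)/47565 - 148*(-1/(101*(1/(-90 - 13) + (-35 + 32)))) = (-36 + 32)*(1/47565) - 148*(-1/(101*(1/(-103) - 3))) = -4*1/47565 - 148*(-1/(101*(-1/103 - 3))) = -4/47565 - 148/((-310/103*(-101))) = -4/47565 - 148/31310/103 = -4/47565 - 148*103/31310 = -4/47565 - 7622/15655 = -14504122/29785203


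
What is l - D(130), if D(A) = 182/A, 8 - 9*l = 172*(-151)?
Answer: 43279/15 ≈ 2885.3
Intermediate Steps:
l = 8660/3 (l = 8/9 - 172*(-151)/9 = 8/9 - ⅑*(-25972) = 8/9 + 25972/9 = 8660/3 ≈ 2886.7)
l - D(130) = 8660/3 - 182/130 = 8660/3 - 1*7/5 = 8660/3 - 7/5 = 43279/15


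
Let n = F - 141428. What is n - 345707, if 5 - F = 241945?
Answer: -729075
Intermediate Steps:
F = -241940 (F = 5 - 1*241945 = 5 - 241945 = -241940)
n = -383368 (n = -241940 - 141428 = -383368)
n - 345707 = -383368 - 345707 = -729075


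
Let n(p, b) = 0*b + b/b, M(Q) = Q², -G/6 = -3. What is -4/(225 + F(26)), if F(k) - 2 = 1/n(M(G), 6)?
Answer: -1/57 ≈ -0.017544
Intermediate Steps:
G = 18 (G = -6*(-3) = 18)
n(p, b) = 1 (n(p, b) = 0 + 1 = 1)
F(k) = 3 (F(k) = 2 + 1/1 = 2 + 1 = 3)
-4/(225 + F(26)) = -4/(225 + 3) = -4/228 = -4*1/228 = -1/57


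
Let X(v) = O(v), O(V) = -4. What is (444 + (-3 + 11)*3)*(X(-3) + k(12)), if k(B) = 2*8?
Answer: 5616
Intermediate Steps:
k(B) = 16
X(v) = -4
(444 + (-3 + 11)*3)*(X(-3) + k(12)) = (444 + (-3 + 11)*3)*(-4 + 16) = (444 + 8*3)*12 = (444 + 24)*12 = 468*12 = 5616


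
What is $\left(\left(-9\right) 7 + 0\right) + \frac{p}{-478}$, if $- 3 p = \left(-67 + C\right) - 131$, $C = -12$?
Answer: $- \frac{15092}{239} \approx -63.146$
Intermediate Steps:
$p = 70$ ($p = - \frac{\left(-67 - 12\right) - 131}{3} = - \frac{-79 - 131}{3} = \left(- \frac{1}{3}\right) \left(-210\right) = 70$)
$\left(\left(-9\right) 7 + 0\right) + \frac{p}{-478} = \left(\left(-9\right) 7 + 0\right) + \frac{70}{-478} = \left(-63 + 0\right) + 70 \left(- \frac{1}{478}\right) = -63 - \frac{35}{239} = - \frac{15092}{239}$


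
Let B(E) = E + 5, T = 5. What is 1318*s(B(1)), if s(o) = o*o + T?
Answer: 54038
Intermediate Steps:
B(E) = 5 + E
s(o) = 5 + o² (s(o) = o*o + 5 = o² + 5 = 5 + o²)
1318*s(B(1)) = 1318*(5 + (5 + 1)²) = 1318*(5 + 6²) = 1318*(5 + 36) = 1318*41 = 54038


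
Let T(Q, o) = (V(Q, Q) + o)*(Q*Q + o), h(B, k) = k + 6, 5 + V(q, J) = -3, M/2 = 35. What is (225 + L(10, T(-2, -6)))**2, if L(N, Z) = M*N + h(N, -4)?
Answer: 859329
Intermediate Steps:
M = 70 (M = 2*35 = 70)
V(q, J) = -8 (V(q, J) = -5 - 3 = -8)
h(B, k) = 6 + k
T(Q, o) = (-8 + o)*(o + Q**2) (T(Q, o) = (-8 + o)*(Q*Q + o) = (-8 + o)*(Q**2 + o) = (-8 + o)*(o + Q**2))
L(N, Z) = 2 + 70*N (L(N, Z) = 70*N + (6 - 4) = 70*N + 2 = 2 + 70*N)
(225 + L(10, T(-2, -6)))**2 = (225 + (2 + 70*10))**2 = (225 + (2 + 700))**2 = (225 + 702)**2 = 927**2 = 859329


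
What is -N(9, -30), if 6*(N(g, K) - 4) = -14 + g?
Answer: -19/6 ≈ -3.1667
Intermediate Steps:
N(g, K) = 5/3 + g/6 (N(g, K) = 4 + (-14 + g)/6 = 4 + (-7/3 + g/6) = 5/3 + g/6)
-N(9, -30) = -(5/3 + (⅙)*9) = -(5/3 + 3/2) = -1*19/6 = -19/6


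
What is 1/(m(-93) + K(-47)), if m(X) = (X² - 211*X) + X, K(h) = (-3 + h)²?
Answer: 1/30679 ≈ 3.2596e-5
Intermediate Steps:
m(X) = X² - 210*X
1/(m(-93) + K(-47)) = 1/(-93*(-210 - 93) + (-3 - 47)²) = 1/(-93*(-303) + (-50)²) = 1/(28179 + 2500) = 1/30679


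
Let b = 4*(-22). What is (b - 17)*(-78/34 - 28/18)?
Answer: 20615/51 ≈ 404.22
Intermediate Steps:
b = -88
(b - 17)*(-78/34 - 28/18) = (-88 - 17)*(-78/34 - 28/18) = -105*(-78*1/34 - 28*1/18) = -105*(-39/17 - 14/9) = -105*(-589/153) = 20615/51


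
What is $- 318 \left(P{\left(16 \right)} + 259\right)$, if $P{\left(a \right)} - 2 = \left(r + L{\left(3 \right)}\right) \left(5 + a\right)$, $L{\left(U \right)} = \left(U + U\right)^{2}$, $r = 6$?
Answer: $-363474$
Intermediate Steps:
$L{\left(U \right)} = 4 U^{2}$ ($L{\left(U \right)} = \left(2 U\right)^{2} = 4 U^{2}$)
$P{\left(a \right)} = 212 + 42 a$ ($P{\left(a \right)} = 2 + \left(6 + 4 \cdot 3^{2}\right) \left(5 + a\right) = 2 + \left(6 + 4 \cdot 9\right) \left(5 + a\right) = 2 + \left(6 + 36\right) \left(5 + a\right) = 2 + 42 \left(5 + a\right) = 2 + \left(210 + 42 a\right) = 212 + 42 a$)
$- 318 \left(P{\left(16 \right)} + 259\right) = - 318 \left(\left(212 + 42 \cdot 16\right) + 259\right) = - 318 \left(\left(212 + 672\right) + 259\right) = - 318 \left(884 + 259\right) = \left(-318\right) 1143 = -363474$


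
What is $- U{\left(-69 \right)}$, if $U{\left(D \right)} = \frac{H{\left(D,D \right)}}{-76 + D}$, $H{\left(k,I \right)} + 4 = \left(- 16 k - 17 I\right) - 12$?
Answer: $\frac{2261}{145} \approx 15.593$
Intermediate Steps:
$H{\left(k,I \right)} = -16 - 17 I - 16 k$ ($H{\left(k,I \right)} = -4 - \left(12 + 16 k + 17 I\right) = -16 - 17 I - 16 k$)
$U{\left(D \right)} = \frac{-16 - 33 D}{-76 + D}$ ($U{\left(D \right)} = \frac{-16 - 17 D - 16 D}{-76 + D} = \frac{-16 - 33 D}{-76 + D}$)
$- U{\left(-69 \right)} = - \frac{-16 - -2277}{-76 - 69} = - \frac{-16 + 2277}{-145} = - \frac{\left(-1\right) 2261}{145} = \left(-1\right) \left(- \frac{2261}{145}\right) = \frac{2261}{145}$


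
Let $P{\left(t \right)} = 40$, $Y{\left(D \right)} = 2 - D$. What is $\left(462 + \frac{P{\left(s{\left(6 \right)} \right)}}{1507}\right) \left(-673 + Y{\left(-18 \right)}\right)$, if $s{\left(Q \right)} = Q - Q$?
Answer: $- \frac{454666922}{1507} \approx -3.017 \cdot 10^{5}$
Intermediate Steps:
$s{\left(Q \right)} = 0$
$\left(462 + \frac{P{\left(s{\left(6 \right)} \right)}}{1507}\right) \left(-673 + Y{\left(-18 \right)}\right) = \left(462 + \frac{40}{1507}\right) \left(-673 + \left(2 - -18\right)\right) = \left(462 + 40 \cdot \frac{1}{1507}\right) \left(-673 + \left(2 + 18\right)\right) = \left(462 + \frac{40}{1507}\right) \left(-673 + 20\right) = \frac{696274}{1507} \left(-653\right) = - \frac{454666922}{1507}$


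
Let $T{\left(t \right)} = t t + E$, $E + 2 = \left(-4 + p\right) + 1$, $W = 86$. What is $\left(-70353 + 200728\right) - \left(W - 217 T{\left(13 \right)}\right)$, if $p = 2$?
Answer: $166311$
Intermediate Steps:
$E = -3$ ($E = -2 + \left(\left(-4 + 2\right) + 1\right) = -2 + \left(-2 + 1\right) = -2 - 1 = -3$)
$T{\left(t \right)} = -3 + t^{2}$ ($T{\left(t \right)} = t t - 3 = t^{2} - 3 = -3 + t^{2}$)
$\left(-70353 + 200728\right) - \left(W - 217 T{\left(13 \right)}\right) = \left(-70353 + 200728\right) - \left(86 - 217 \left(-3 + 13^{2}\right)\right) = 130375 - \left(86 - 217 \left(-3 + 169\right)\right) = 130375 - \left(86 - 36022\right) = 130375 - -35936 = 130375 + 35936 = 166311$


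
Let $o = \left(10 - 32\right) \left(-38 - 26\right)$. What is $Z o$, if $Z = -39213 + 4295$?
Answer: $-49164544$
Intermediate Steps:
$Z = -34918$
$o = 1408$ ($o = \left(-22\right) \left(-64\right) = 1408$)
$Z o = \left(-34918\right) 1408 = -49164544$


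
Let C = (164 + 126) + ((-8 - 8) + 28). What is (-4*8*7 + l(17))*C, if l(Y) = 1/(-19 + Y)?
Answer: -67799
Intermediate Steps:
C = 302 (C = 290 + (-16 + 28) = 290 + 12 = 302)
(-4*8*7 + l(17))*C = (-4*8*7 + 1/(-19 + 17))*302 = (-32*7 + 1/(-2))*302 = (-224 - 1/2)*302 = -449/2*302 = -67799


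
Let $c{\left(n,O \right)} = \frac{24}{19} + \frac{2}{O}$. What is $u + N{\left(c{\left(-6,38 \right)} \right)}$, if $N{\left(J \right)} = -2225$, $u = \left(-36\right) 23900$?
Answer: $-862625$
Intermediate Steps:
$u = -860400$
$c{\left(n,O \right)} = \frac{24}{19} + \frac{2}{O}$ ($c{\left(n,O \right)} = 24 \cdot \frac{1}{19} + \frac{2}{O} = \frac{24}{19} + \frac{2}{O}$)
$u + N{\left(c{\left(-6,38 \right)} \right)} = -860400 - 2225 = -862625$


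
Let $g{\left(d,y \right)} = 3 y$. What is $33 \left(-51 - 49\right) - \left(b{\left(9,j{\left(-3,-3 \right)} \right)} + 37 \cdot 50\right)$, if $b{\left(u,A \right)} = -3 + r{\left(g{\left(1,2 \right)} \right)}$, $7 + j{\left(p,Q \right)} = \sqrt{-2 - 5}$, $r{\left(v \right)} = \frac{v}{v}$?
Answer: $-5148$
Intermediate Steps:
$r{\left(v \right)} = 1$
$j{\left(p,Q \right)} = -7 + i \sqrt{7}$ ($j{\left(p,Q \right)} = -7 + \sqrt{-2 - 5} = -7 + \sqrt{-7} = -7 + i \sqrt{7}$)
$b{\left(u,A \right)} = -2$ ($b{\left(u,A \right)} = -3 + 1 = -2$)
$33 \left(-51 - 49\right) - \left(b{\left(9,j{\left(-3,-3 \right)} \right)} + 37 \cdot 50\right) = 33 \left(-51 - 49\right) - \left(-2 + 37 \cdot 50\right) = 33 \left(-100\right) - \left(-2 + 1850\right) = -3300 - 1848 = -5148$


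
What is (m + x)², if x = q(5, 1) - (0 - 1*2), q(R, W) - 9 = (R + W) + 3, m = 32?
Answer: 2704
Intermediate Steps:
q(R, W) = 12 + R + W (q(R, W) = 9 + ((R + W) + 3) = 9 + (3 + R + W) = 12 + R + W)
x = 20 (x = (12 + 5 + 1) - (0 - 1*2) = 18 - (0 - 2) = 18 - 1*(-2) = 18 + 2 = 20)
(m + x)² = (32 + 20)² = 52² = 2704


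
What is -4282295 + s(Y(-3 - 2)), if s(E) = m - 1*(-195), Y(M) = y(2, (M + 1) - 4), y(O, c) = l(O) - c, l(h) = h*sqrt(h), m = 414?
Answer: -4281686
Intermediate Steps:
l(h) = h**(3/2)
y(O, c) = O**(3/2) - c
Y(M) = 3 - M + 2*sqrt(2) (Y(M) = 2**(3/2) - ((M + 1) - 4) = 2*sqrt(2) - ((1 + M) - 4) = 2*sqrt(2) - (-3 + M) = 2*sqrt(2) + (3 - M) = 3 - M + 2*sqrt(2))
s(E) = 609 (s(E) = 414 - 1*(-195) = 414 + 195 = 609)
-4282295 + s(Y(-3 - 2)) = -4282295 + 609 = -4281686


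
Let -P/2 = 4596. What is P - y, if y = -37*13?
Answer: -8711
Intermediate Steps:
P = -9192 (P = -2*4596 = -9192)
y = -481
P - y = -9192 - 1*(-481) = -9192 + 481 = -8711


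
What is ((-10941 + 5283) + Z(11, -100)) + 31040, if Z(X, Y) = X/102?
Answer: 2588975/102 ≈ 25382.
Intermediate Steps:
Z(X, Y) = X/102 (Z(X, Y) = X*(1/102) = X/102)
((-10941 + 5283) + Z(11, -100)) + 31040 = ((-10941 + 5283) + (1/102)*11) + 31040 = (-5658 + 11/102) + 31040 = -577105/102 + 31040 = 2588975/102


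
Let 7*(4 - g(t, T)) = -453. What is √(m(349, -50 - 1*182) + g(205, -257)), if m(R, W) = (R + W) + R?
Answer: √26201/7 ≈ 23.124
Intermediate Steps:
g(t, T) = 481/7 (g(t, T) = 4 - ⅐*(-453) = 4 + 453/7 = 481/7)
m(R, W) = W + 2*R
√(m(349, -50 - 1*182) + g(205, -257)) = √(((-50 - 1*182) + 2*349) + 481/7) = √(((-50 - 182) + 698) + 481/7) = √((-232 + 698) + 481/7) = √(466 + 481/7) = √(3743/7) = √26201/7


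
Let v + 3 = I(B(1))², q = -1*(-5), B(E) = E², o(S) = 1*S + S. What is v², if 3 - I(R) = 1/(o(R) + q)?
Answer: 64009/2401 ≈ 26.659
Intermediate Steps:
o(S) = 2*S (o(S) = S + S = 2*S)
q = 5
I(R) = 3 - 1/(5 + 2*R) (I(R) = 3 - 1/(2*R + 5) = 3 - 1/(5 + 2*R))
v = 253/49 (v = -3 + (2*(7 + 3*1²)/(5 + 2*1²))² = -3 + (2*(7 + 3*1)/(5 + 2*1))² = -3 + (2*(7 + 3)/(5 + 2))² = -3 + (2*10/7)² = -3 + (2*(⅐)*10)² = -3 + (20/7)² = -3 + 400/49 = 253/49 ≈ 5.1633)
v² = (253/49)² = 64009/2401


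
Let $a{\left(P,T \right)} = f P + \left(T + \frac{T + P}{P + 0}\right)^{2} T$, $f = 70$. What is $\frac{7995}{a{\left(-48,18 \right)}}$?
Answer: $\frac{85280}{30763} \approx 2.7722$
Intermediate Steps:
$a{\left(P,T \right)} = 70 P + T \left(T + \frac{P + T}{P}\right)^{2}$ ($a{\left(P,T \right)} = 70 P + \left(T + \frac{T + P}{P + 0}\right)^{2} T = 70 P + \left(T + \frac{P + T}{P}\right)^{2} T = 70 P + T \left(T + \frac{P + T}{P}\right)^{2}$)
$\frac{7995}{a{\left(-48,18 \right)}} = \frac{7995}{70 \left(-48\right) + \frac{18 \left(-48 + 18 - 864\right)^{2}}{2304}} = \frac{7995}{-3360 + 18 \cdot \frac{1}{2304} \left(-48 + 18 - 864\right)^{2}} = \frac{7995}{-3360 + 18 \cdot \frac{1}{2304} \left(-894\right)^{2}} = \frac{7995}{-3360 + 18 \cdot \frac{1}{2304} \cdot 799236} = \frac{7995}{-3360 + \frac{199809}{32}} = \frac{7995}{\frac{92289}{32}} = 7995 \cdot \frac{32}{92289} = \frac{85280}{30763}$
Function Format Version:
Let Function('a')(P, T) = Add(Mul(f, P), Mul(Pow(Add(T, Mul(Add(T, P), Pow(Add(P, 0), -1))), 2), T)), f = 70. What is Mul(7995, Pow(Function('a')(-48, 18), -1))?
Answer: Rational(85280, 30763) ≈ 2.7722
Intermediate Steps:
Function('a')(P, T) = Add(Mul(70, P), Mul(T, Pow(Add(T, Mul(Pow(P, -1), Add(P, T))), 2))) (Function('a')(P, T) = Add(Mul(70, P), Mul(Pow(Add(T, Mul(Add(T, P), Pow(Add(P, 0), -1))), 2), T)) = Add(Mul(70, P), Mul(Pow(Add(T, Mul(Add(P, T), Pow(P, -1))), 2), T)) = Add(Mul(70, P), Mul(Pow(Add(T, Mul(Pow(P, -1), Add(P, T))), 2), T)) = Add(Mul(70, P), Mul(T, Pow(Add(T, Mul(Pow(P, -1), Add(P, T))), 2))))
Mul(7995, Pow(Function('a')(-48, 18), -1)) = Mul(7995, Pow(Add(Mul(70, -48), Mul(18, Pow(-48, -2), Pow(Add(-48, 18, Mul(-48, 18)), 2))), -1)) = Mul(7995, Pow(Add(-3360, Mul(18, Rational(1, 2304), Pow(Add(-48, 18, -864), 2))), -1)) = Mul(7995, Pow(Add(-3360, Mul(18, Rational(1, 2304), Pow(-894, 2))), -1)) = Mul(7995, Pow(Add(-3360, Mul(18, Rational(1, 2304), 799236)), -1)) = Mul(7995, Pow(Add(-3360, Rational(199809, 32)), -1)) = Mul(7995, Pow(Rational(92289, 32), -1)) = Mul(7995, Rational(32, 92289)) = Rational(85280, 30763)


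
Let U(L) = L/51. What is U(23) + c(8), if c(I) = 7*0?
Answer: 23/51 ≈ 0.45098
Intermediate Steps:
c(I) = 0
U(L) = L/51 (U(L) = L*(1/51) = L/51)
U(23) + c(8) = (1/51)*23 + 0 = 23/51 + 0 = 23/51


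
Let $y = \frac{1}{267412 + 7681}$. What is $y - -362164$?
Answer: $\frac{99628781253}{275093} \approx 3.6216 \cdot 10^{5}$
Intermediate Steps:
$y = \frac{1}{275093} \approx 3.6351 \cdot 10^{-6}$
$y - -362164 = \frac{1}{275093} - -362164 = \frac{1}{275093} + 362164 = \frac{99628781253}{275093}$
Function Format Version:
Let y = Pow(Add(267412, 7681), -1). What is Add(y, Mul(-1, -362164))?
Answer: Rational(99628781253, 275093) ≈ 3.6216e+5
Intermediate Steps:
y = Rational(1, 275093) (y = Pow(275093, -1) = Rational(1, 275093) ≈ 3.6351e-6)
Add(y, Mul(-1, -362164)) = Add(Rational(1, 275093), Mul(-1, -362164)) = Add(Rational(1, 275093), 362164) = Rational(99628781253, 275093)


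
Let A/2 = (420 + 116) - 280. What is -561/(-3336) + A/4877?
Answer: 1481343/5423224 ≈ 0.27315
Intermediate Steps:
A = 512 (A = 2*((420 + 116) - 280) = 2*(536 - 280) = 2*256 = 512)
-561/(-3336) + A/4877 = -561/(-3336) + 512/4877 = -561*(-1/3336) + 512*(1/4877) = 187/1112 + 512/4877 = 1481343/5423224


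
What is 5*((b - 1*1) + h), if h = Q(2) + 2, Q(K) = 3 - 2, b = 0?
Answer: 10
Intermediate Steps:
Q(K) = 1
h = 3 (h = 1 + 2 = 3)
5*((b - 1*1) + h) = 5*((0 - 1*1) + 3) = 5*((0 - 1) + 3) = 5*(-1 + 3) = 5*2 = 10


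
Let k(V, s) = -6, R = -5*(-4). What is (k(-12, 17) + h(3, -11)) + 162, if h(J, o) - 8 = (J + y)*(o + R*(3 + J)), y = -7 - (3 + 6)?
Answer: -1253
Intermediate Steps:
R = 20
y = -16 (y = -7 - 1*9 = -7 - 9 = -16)
h(J, o) = 8 + (-16 + J)*(60 + o + 20*J) (h(J, o) = 8 + (J - 16)*(o + 20*(3 + J)) = 8 + (-16 + J)*(o + (60 + 20*J)) = 8 + (-16 + J)*(60 + o + 20*J))
(k(-12, 17) + h(3, -11)) + 162 = (-6 + (-952 - 260*3 - 16*(-11) + 20*3² + 3*(-11))) + 162 = (-6 + (-952 - 780 + 176 + 20*9 - 33)) + 162 = (-6 + (-952 - 780 + 176 + 180 - 33)) + 162 = (-6 - 1409) + 162 = -1415 + 162 = -1253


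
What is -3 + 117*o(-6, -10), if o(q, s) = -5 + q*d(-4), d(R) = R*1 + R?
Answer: 5028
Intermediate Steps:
d(R) = 2*R (d(R) = R + R = 2*R)
o(q, s) = -5 - 8*q (o(q, s) = -5 + q*(2*(-4)) = -5 + q*(-8) = -5 - 8*q)
-3 + 117*o(-6, -10) = -3 + 117*(-5 - 8*(-6)) = -3 + 117*(-5 + 48) = -3 + 117*43 = -3 + 5031 = 5028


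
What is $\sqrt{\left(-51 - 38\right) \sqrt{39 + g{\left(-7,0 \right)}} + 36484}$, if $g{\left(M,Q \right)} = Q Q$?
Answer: $\sqrt{36484 - 89 \sqrt{39}} \approx 189.55$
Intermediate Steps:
$g{\left(M,Q \right)} = Q^{2}$
$\sqrt{\left(-51 - 38\right) \sqrt{39 + g{\left(-7,0 \right)}} + 36484} = \sqrt{\left(-51 - 38\right) \sqrt{39 + 0^{2}} + 36484} = \sqrt{- 89 \sqrt{39 + 0} + 36484} = \sqrt{- 89 \sqrt{39} + 36484} = \sqrt{36484 - 89 \sqrt{39}}$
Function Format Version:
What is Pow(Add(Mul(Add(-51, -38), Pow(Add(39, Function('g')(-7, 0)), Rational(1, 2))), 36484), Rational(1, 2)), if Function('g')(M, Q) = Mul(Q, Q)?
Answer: Pow(Add(36484, Mul(-89, Pow(39, Rational(1, 2)))), Rational(1, 2)) ≈ 189.55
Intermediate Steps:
Function('g')(M, Q) = Pow(Q, 2)
Pow(Add(Mul(Add(-51, -38), Pow(Add(39, Function('g')(-7, 0)), Rational(1, 2))), 36484), Rational(1, 2)) = Pow(Add(Mul(Add(-51, -38), Pow(Add(39, Pow(0, 2)), Rational(1, 2))), 36484), Rational(1, 2)) = Pow(Add(Mul(-89, Pow(Add(39, 0), Rational(1, 2))), 36484), Rational(1, 2)) = Pow(Add(Mul(-89, Pow(39, Rational(1, 2))), 36484), Rational(1, 2)) = Pow(Add(36484, Mul(-89, Pow(39, Rational(1, 2)))), Rational(1, 2))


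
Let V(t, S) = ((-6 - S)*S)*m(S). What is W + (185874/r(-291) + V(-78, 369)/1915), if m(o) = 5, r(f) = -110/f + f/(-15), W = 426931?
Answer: 4805057924456/11021591 ≈ 4.3597e+5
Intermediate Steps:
r(f) = -110/f - f/15 (r(f) = -110/f + f*(-1/15) = -110/f - f/15)
V(t, S) = 5*S*(-6 - S) (V(t, S) = ((-6 - S)*S)*5 = (S*(-6 - S))*5 = 5*S*(-6 - S))
W + (185874/r(-291) + V(-78, 369)/1915) = 426931 + (185874/(-110/(-291) - 1/15*(-291)) - 5*369*(6 + 369)/1915) = 426931 + (185874/(-110*(-1/291) + 97/5) - 5*369*375*(1/1915)) = 426931 + (185874/(110/291 + 97/5) - 691875*1/1915) = 426931 + (185874/(28777/1455) - 138375/383) = 426931 + (185874*(1455/28777) - 138375/383) = 426931 + (270446670/28777 - 138375/383) = 426931 + 99599057235/11021591 = 4805057924456/11021591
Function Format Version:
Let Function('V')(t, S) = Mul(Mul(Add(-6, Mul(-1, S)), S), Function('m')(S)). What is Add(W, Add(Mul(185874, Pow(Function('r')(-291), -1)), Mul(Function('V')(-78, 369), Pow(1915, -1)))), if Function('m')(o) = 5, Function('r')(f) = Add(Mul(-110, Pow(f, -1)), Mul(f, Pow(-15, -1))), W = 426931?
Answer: Rational(4805057924456, 11021591) ≈ 4.3597e+5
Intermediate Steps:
Function('r')(f) = Add(Mul(-110, Pow(f, -1)), Mul(Rational(-1, 15), f)) (Function('r')(f) = Add(Mul(-110, Pow(f, -1)), Mul(f, Rational(-1, 15))) = Add(Mul(-110, Pow(f, -1)), Mul(Rational(-1, 15), f)))
Function('V')(t, S) = Mul(5, S, Add(-6, Mul(-1, S))) (Function('V')(t, S) = Mul(Mul(Add(-6, Mul(-1, S)), S), 5) = Mul(Mul(S, Add(-6, Mul(-1, S))), 5) = Mul(5, S, Add(-6, Mul(-1, S))))
Add(W, Add(Mul(185874, Pow(Function('r')(-291), -1)), Mul(Function('V')(-78, 369), Pow(1915, -1)))) = Add(426931, Add(Mul(185874, Pow(Add(Mul(-110, Pow(-291, -1)), Mul(Rational(-1, 15), -291)), -1)), Mul(Mul(-5, 369, Add(6, 369)), Pow(1915, -1)))) = Add(426931, Add(Mul(185874, Pow(Add(Mul(-110, Rational(-1, 291)), Rational(97, 5)), -1)), Mul(Mul(-5, 369, 375), Rational(1, 1915)))) = Add(426931, Add(Mul(185874, Pow(Add(Rational(110, 291), Rational(97, 5)), -1)), Mul(-691875, Rational(1, 1915)))) = Add(426931, Add(Mul(185874, Pow(Rational(28777, 1455), -1)), Rational(-138375, 383))) = Add(426931, Add(Mul(185874, Rational(1455, 28777)), Rational(-138375, 383))) = Add(426931, Add(Rational(270446670, 28777), Rational(-138375, 383))) = Add(426931, Rational(99599057235, 11021591)) = Rational(4805057924456, 11021591)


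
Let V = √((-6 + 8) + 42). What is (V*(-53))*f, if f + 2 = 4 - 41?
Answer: 4134*√11 ≈ 13711.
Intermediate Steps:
V = 2*√11 (V = √(2 + 42) = √44 = 2*√11 ≈ 6.6332)
f = -39 (f = -2 + (4 - 41) = -2 - 37 = -39)
(V*(-53))*f = ((2*√11)*(-53))*(-39) = -106*√11*(-39) = 4134*√11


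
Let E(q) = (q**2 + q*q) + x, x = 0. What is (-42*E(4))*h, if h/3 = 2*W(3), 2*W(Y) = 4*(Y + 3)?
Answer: -96768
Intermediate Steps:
W(Y) = 6 + 2*Y (W(Y) = (4*(Y + 3))/2 = (4*(3 + Y))/2 = (12 + 4*Y)/2 = 6 + 2*Y)
E(q) = 2*q**2 (E(q) = (q**2 + q*q) + 0 = (q**2 + q**2) + 0 = 2*q**2 + 0 = 2*q**2)
h = 72 (h = 3*(2*(6 + 2*3)) = 3*(2*(6 + 6)) = 3*(2*12) = 3*24 = 72)
(-42*E(4))*h = -84*4**2*72 = -84*16*72 = -42*32*72 = -1344*72 = -96768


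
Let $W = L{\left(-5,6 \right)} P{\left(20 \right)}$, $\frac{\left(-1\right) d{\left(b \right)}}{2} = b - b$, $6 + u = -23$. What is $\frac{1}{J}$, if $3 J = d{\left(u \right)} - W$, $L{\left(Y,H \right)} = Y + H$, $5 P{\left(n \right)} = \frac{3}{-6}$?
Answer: $30$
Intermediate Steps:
$u = -29$ ($u = -6 - 23 = -29$)
$d{\left(b \right)} = 0$ ($d{\left(b \right)} = - 2 \left(b - b\right) = \left(-2\right) 0 = 0$)
$P{\left(n \right)} = - \frac{1}{10}$ ($P{\left(n \right)} = \frac{3 \frac{1}{-6}}{5} = \frac{3 \left(- \frac{1}{6}\right)}{5} = \frac{1}{5} \left(- \frac{1}{2}\right) = - \frac{1}{10}$)
$L{\left(Y,H \right)} = H + Y$
$W = - \frac{1}{10}$ ($W = \left(6 - 5\right) \left(- \frac{1}{10}\right) = 1 \left(- \frac{1}{10}\right) = - \frac{1}{10} \approx -0.1$)
$J = \frac{1}{30}$ ($J = \frac{0 - - \frac{1}{10}}{3} = \frac{0 + \frac{1}{10}}{3} = \frac{1}{3} \cdot \frac{1}{10} = \frac{1}{30} \approx 0.033333$)
$\frac{1}{J} = \frac{1}{\frac{1}{30}} = 30$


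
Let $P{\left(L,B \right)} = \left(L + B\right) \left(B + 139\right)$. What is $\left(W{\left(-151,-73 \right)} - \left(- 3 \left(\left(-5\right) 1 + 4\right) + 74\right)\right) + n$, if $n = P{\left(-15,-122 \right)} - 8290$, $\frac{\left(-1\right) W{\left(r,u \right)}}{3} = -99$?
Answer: $-10399$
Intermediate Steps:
$P{\left(L,B \right)} = \left(139 + B\right) \left(B + L\right)$ ($P{\left(L,B \right)} = \left(B + L\right) \left(139 + B\right) = \left(139 + B\right) \left(B + L\right)$)
$W{\left(r,u \right)} = 297$ ($W{\left(r,u \right)} = \left(-3\right) \left(-99\right) = 297$)
$n = -10619$ ($n = \left(\left(-122\right)^{2} + 139 \left(-122\right) + 139 \left(-15\right) - -1830\right) - 8290 = \left(14884 - 16958 - 2085 + 1830\right) - 8290 = -2329 - 8290 = -10619$)
$\left(W{\left(-151,-73 \right)} - \left(- 3 \left(\left(-5\right) 1 + 4\right) + 74\right)\right) + n = \left(297 - \left(- 3 \left(\left(-5\right) 1 + 4\right) + 74\right)\right) - 10619 = \left(297 - \left(- 3 \left(-5 + 4\right) + 74\right)\right) - 10619 = \left(297 - \left(\left(-3\right) \left(-1\right) + 74\right)\right) - 10619 = \left(297 - \left(3 + 74\right)\right) - 10619 = \left(297 - 77\right) - 10619 = 220 - 10619 = -10399$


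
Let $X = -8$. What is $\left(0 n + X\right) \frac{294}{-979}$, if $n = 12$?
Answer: $\frac{2352}{979} \approx 2.4025$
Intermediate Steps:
$\left(0 n + X\right) \frac{294}{-979} = \left(0 \cdot 12 - 8\right) \frac{294}{-979} = \left(0 - 8\right) 294 \left(- \frac{1}{979}\right) = \left(-8\right) \left(- \frac{294}{979}\right) = \frac{2352}{979}$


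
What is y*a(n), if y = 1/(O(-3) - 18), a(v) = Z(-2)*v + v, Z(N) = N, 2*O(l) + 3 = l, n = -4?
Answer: -4/21 ≈ -0.19048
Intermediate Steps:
O(l) = -3/2 + l/2
a(v) = -v (a(v) = -2*v + v = -v)
y = -1/21 (y = 1/((-3/2 + (½)*(-3)) - 18) = 1/((-3/2 - 3/2) - 18) = 1/(-3 - 18) = 1/(-21) = -1/21 ≈ -0.047619)
y*a(n) = -(-1)*(-4)/21 = -1/21*4 = -4/21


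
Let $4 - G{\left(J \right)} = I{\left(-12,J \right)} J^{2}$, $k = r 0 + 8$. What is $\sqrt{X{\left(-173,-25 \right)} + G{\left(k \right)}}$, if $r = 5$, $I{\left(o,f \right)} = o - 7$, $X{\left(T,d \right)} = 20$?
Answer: $2 \sqrt{310} \approx 35.214$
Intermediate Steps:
$I{\left(o,f \right)} = -7 + o$
$k = 8$ ($k = 5 \cdot 0 + 8 = 0 + 8 = 8$)
$G{\left(J \right)} = 4 + 19 J^{2}$ ($G{\left(J \right)} = 4 - \left(-7 - 12\right) J^{2} = 4 - - 19 J^{2} = 4 + 19 J^{2}$)
$\sqrt{X{\left(-173,-25 \right)} + G{\left(k \right)}} = \sqrt{20 + \left(4 + 19 \cdot 8^{2}\right)} = \sqrt{20 + \left(4 + 19 \cdot 64\right)} = \sqrt{20 + \left(4 + 1216\right)} = \sqrt{20 + 1220} = \sqrt{1240} = 2 \sqrt{310}$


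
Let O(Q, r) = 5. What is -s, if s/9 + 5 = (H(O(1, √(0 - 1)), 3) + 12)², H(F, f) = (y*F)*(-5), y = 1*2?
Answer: -12951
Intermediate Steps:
y = 2
H(F, f) = -10*F (H(F, f) = (2*F)*(-5) = -10*F)
s = 12951 (s = -45 + 9*(-10*5 + 12)² = -45 + 9*(-50 + 12)² = -45 + 9*(-38)² = -45 + 9*1444 = -45 + 12996 = 12951)
-s = -1*12951 = -12951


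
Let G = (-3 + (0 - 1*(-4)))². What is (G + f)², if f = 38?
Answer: 1521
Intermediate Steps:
G = 1 (G = (-3 + (0 + 4))² = (-3 + 4)² = 1² = 1)
(G + f)² = (1 + 38)² = 39² = 1521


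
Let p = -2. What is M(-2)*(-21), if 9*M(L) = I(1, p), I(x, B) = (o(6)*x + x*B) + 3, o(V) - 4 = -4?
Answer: -7/3 ≈ -2.3333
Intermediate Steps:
o(V) = 0 (o(V) = 4 - 4 = 0)
I(x, B) = 3 + B*x (I(x, B) = (0*x + x*B) + 3 = (0 + B*x) + 3 = B*x + 3 = 3 + B*x)
M(L) = 1/9 (M(L) = (3 - 2*1)/9 = (3 - 2)/9 = (1/9)*1 = 1/9)
M(-2)*(-21) = (1/9)*(-21) = -7/3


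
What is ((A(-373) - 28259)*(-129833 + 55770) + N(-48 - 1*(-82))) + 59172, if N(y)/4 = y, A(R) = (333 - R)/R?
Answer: 780743386603/373 ≈ 2.0931e+9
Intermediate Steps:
A(R) = (333 - R)/R
N(y) = 4*y
((A(-373) - 28259)*(-129833 + 55770) + N(-48 - 1*(-82))) + 59172 = (((333 - 1*(-373))/(-373) - 28259)*(-129833 + 55770) + 4*(-48 - 1*(-82))) + 59172 = ((-(333 + 373)/373 - 28259)*(-74063) + 4*(-48 + 82)) + 59172 = ((-1/373*706 - 28259)*(-74063) + 4*34) + 59172 = ((-706/373 - 28259)*(-74063) + 136) + 59172 = (-10541313/373*(-74063) + 136) + 59172 = (780721264719/373 + 136) + 59172 = 780721315447/373 + 59172 = 780743386603/373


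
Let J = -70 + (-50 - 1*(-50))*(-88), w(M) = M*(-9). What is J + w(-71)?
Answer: 569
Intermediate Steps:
w(M) = -9*M
J = -70 (J = -70 + (-50 + 50)*(-88) = -70 + 0*(-88) = -70 + 0 = -70)
J + w(-71) = -70 - 9*(-71) = -70 + 639 = 569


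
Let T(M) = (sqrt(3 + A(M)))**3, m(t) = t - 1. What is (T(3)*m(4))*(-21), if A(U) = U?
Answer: -378*sqrt(6) ≈ -925.91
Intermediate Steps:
m(t) = -1 + t
T(M) = (3 + M)**(3/2) (T(M) = (sqrt(3 + M))**3 = (3 + M)**(3/2))
(T(3)*m(4))*(-21) = ((3 + 3)**(3/2)*(-1 + 4))*(-21) = (6**(3/2)*3)*(-21) = ((6*sqrt(6))*3)*(-21) = (18*sqrt(6))*(-21) = -378*sqrt(6)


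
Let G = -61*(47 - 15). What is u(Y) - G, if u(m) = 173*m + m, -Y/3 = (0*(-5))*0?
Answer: 1952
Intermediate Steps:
Y = 0 (Y = -3*0*(-5)*0 = -0*0 = -3*0 = 0)
u(m) = 174*m
G = -1952 (G = -61*32 = -1952)
u(Y) - G = 174*0 - 1*(-1952) = 0 + 1952 = 1952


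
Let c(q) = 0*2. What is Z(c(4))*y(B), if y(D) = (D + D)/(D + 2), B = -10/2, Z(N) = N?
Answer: 0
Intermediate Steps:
c(q) = 0
B = -5 (B = -10*½ = -5)
y(D) = 2*D/(2 + D) (y(D) = (2*D)/(2 + D) = 2*D/(2 + D))
Z(c(4))*y(B) = 0*(2*(-5)/(2 - 5)) = 0*(2*(-5)/(-3)) = 0*(2*(-5)*(-⅓)) = 0*(10/3) = 0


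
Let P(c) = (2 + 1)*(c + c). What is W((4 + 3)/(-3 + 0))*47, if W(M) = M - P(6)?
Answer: -5405/3 ≈ -1801.7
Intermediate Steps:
P(c) = 6*c (P(c) = 3*(2*c) = 6*c)
W(M) = -36 + M (W(M) = M - 6*6 = M - 1*36 = M - 36 = -36 + M)
W((4 + 3)/(-3 + 0))*47 = (-36 + (4 + 3)/(-3 + 0))*47 = (-36 + 7/(-3))*47 = (-36 + 7*(-⅓))*47 = (-36 - 7/3)*47 = -115/3*47 = -5405/3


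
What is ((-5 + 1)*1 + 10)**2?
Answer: 36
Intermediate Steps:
((-5 + 1)*1 + 10)**2 = (-4*1 + 10)**2 = (-4 + 10)**2 = 6**2 = 36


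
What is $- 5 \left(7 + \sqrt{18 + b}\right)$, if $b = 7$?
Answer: $-60$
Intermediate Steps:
$- 5 \left(7 + \sqrt{18 + b}\right) = - 5 \left(7 + \sqrt{18 + 7}\right) = - 5 \left(7 + \sqrt{25}\right) = - 5 \left(7 + 5\right) = \left(-5\right) 12 = -60$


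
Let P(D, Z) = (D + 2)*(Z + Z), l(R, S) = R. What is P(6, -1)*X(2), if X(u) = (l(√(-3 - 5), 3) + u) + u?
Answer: -64 - 32*I*√2 ≈ -64.0 - 45.255*I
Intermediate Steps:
P(D, Z) = 2*Z*(2 + D) (P(D, Z) = (2 + D)*(2*Z) = 2*Z*(2 + D))
X(u) = 2*u + 2*I*√2 (X(u) = (√(-3 - 5) + u) + u = (√(-8) + u) + u = (2*I*√2 + u) + u = (u + 2*I*√2) + u = 2*u + 2*I*√2)
P(6, -1)*X(2) = (2*(-1)*(2 + 6))*(2*2 + 2*I*√2) = (2*(-1)*8)*(4 + 2*I*√2) = -16*(4 + 2*I*√2) = -64 - 32*I*√2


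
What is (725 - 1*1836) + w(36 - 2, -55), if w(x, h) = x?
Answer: -1077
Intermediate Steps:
(725 - 1*1836) + w(36 - 2, -55) = (725 - 1*1836) + (36 - 2) = (725 - 1836) + 34 = -1111 + 34 = -1077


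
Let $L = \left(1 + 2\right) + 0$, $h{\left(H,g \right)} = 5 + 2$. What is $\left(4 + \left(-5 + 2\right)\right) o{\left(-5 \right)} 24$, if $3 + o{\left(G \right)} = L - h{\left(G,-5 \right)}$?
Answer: $-168$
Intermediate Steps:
$h{\left(H,g \right)} = 7$
$L = 3$ ($L = 3 + 0 = 3$)
$o{\left(G \right)} = -7$ ($o{\left(G \right)} = -3 + \left(3 - 7\right) = -3 - 4 = -7$)
$\left(4 + \left(-5 + 2\right)\right) o{\left(-5 \right)} 24 = \left(4 + \left(-5 + 2\right)\right) \left(-7\right) 24 = \left(4 - 3\right) \left(-7\right) 24 = 1 \left(-7\right) 24 = \left(-7\right) 24 = -168$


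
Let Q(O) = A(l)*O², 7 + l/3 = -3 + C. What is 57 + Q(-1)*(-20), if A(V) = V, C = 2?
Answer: 537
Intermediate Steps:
l = -24 (l = -21 + 3*(-3 + 2) = -21 + 3*(-1) = -21 - 3 = -24)
Q(O) = -24*O²
57 + Q(-1)*(-20) = 57 - 24*(-1)²*(-20) = 57 - 24*1*(-20) = 57 - 24*(-20) = 57 + 480 = 537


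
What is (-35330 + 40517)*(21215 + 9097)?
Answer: 157228344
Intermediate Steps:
(-35330 + 40517)*(21215 + 9097) = 5187*30312 = 157228344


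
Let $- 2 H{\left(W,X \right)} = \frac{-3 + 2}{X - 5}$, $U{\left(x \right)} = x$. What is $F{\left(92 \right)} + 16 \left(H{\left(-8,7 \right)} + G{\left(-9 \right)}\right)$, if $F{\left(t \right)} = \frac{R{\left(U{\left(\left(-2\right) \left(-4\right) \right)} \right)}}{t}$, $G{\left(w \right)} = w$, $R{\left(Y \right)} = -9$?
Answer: $- \frac{12889}{92} \approx -140.1$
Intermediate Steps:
$H{\left(W,X \right)} = \frac{1}{2 \left(-5 + X\right)}$ ($H{\left(W,X \right)} = - \frac{\left(-3 + 2\right) \frac{1}{X - 5}}{2} = - \frac{\left(-1\right) \frac{1}{-5 + X}}{2} = \frac{1}{2 \left(-5 + X\right)}$)
$F{\left(t \right)} = - \frac{9}{t}$
$F{\left(92 \right)} + 16 \left(H{\left(-8,7 \right)} + G{\left(-9 \right)}\right) = - \frac{9}{92} + 16 \left(\frac{1}{2 \left(-5 + 7\right)} - 9\right) = \left(-9\right) \frac{1}{92} + 16 \left(\frac{1}{2 \cdot 2} - 9\right) = - \frac{9}{92} + 16 \left(\frac{1}{2} \cdot \frac{1}{2} - 9\right) = - \frac{9}{92} + 16 \left(\frac{1}{4} - 9\right) = - \frac{9}{92} + 16 \left(- \frac{35}{4}\right) = - \frac{9}{92} - 140 = - \frac{12889}{92}$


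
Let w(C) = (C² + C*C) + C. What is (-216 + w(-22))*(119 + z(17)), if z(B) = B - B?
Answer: 86870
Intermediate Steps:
z(B) = 0
w(C) = C + 2*C² (w(C) = (C² + C²) + C = 2*C² + C = C + 2*C²)
(-216 + w(-22))*(119 + z(17)) = (-216 - 22*(1 + 2*(-22)))*(119 + 0) = (-216 - 22*(1 - 44))*119 = (-216 - 22*(-43))*119 = (-216 + 946)*119 = 730*119 = 86870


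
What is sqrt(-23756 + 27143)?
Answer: sqrt(3387) ≈ 58.198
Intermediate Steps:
sqrt(-23756 + 27143) = sqrt(3387)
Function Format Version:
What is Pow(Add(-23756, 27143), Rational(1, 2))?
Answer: Pow(3387, Rational(1, 2)) ≈ 58.198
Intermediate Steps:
Pow(Add(-23756, 27143), Rational(1, 2)) = Pow(3387, Rational(1, 2))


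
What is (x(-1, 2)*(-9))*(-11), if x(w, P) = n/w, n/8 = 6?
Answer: -4752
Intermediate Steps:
n = 48 (n = 8*6 = 48)
x(w, P) = 48/w
(x(-1, 2)*(-9))*(-11) = ((48/(-1))*(-9))*(-11) = ((48*(-1))*(-9))*(-11) = -48*(-9)*(-11) = 432*(-11) = -4752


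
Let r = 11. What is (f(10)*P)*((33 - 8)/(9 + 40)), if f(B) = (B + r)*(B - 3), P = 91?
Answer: 6825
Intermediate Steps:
f(B) = (-3 + B)*(11 + B) (f(B) = (B + 11)*(B - 3) = (11 + B)*(-3 + B) = (-3 + B)*(11 + B))
(f(10)*P)*((33 - 8)/(9 + 40)) = ((-33 + 10² + 8*10)*91)*((33 - 8)/(9 + 40)) = ((-33 + 100 + 80)*91)*(25/49) = (147*91)*(25*(1/49)) = 13377*(25/49) = 6825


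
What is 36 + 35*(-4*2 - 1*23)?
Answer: -1049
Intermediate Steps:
36 + 35*(-4*2 - 1*23) = 36 + 35*(-8 - 23) = 36 + 35*(-31) = 36 - 1085 = -1049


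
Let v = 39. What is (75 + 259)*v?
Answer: 13026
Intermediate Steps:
(75 + 259)*v = (75 + 259)*39 = 334*39 = 13026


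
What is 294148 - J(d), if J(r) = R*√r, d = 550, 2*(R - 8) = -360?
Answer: 294148 + 860*√22 ≈ 2.9818e+5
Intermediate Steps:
R = -172 (R = 8 + (½)*(-360) = 8 - 180 = -172)
J(r) = -172*√r
294148 - J(d) = 294148 - (-172)*√550 = 294148 - (-172)*5*√22 = 294148 - (-860)*√22 = 294148 + 860*√22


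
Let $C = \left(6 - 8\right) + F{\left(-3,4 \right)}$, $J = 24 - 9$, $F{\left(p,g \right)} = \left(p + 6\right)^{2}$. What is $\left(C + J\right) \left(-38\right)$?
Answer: $-836$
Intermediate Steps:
$F{\left(p,g \right)} = \left(6 + p\right)^{2}$
$J = 15$
$C = 7$ ($C = \left(6 - 8\right) + \left(6 - 3\right)^{2} = -2 + 3^{2} = -2 + 9 = 7$)
$\left(C + J\right) \left(-38\right) = \left(7 + 15\right) \left(-38\right) = 22 \left(-38\right) = -836$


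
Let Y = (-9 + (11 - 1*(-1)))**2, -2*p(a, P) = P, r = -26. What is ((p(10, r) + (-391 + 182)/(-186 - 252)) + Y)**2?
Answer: 96924025/191844 ≈ 505.22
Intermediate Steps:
p(a, P) = -P/2
Y = 9 (Y = (-9 + (11 + 1))**2 = (-9 + 12)**2 = 3**2 = 9)
((p(10, r) + (-391 + 182)/(-186 - 252)) + Y)**2 = ((-1/2*(-26) + (-391 + 182)/(-186 - 252)) + 9)**2 = ((13 - 209/(-438)) + 9)**2 = ((13 - 209*(-1/438)) + 9)**2 = ((13 + 209/438) + 9)**2 = (5903/438 + 9)**2 = (9845/438)**2 = 96924025/191844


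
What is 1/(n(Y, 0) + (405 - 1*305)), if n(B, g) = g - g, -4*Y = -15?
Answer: 1/100 ≈ 0.010000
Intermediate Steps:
Y = 15/4 (Y = -¼*(-15) = 15/4 ≈ 3.7500)
n(B, g) = 0
1/(n(Y, 0) + (405 - 1*305)) = 1/(0 + (405 - 1*305)) = 1/(0 + (405 - 305)) = 1/(0 + 100) = 1/100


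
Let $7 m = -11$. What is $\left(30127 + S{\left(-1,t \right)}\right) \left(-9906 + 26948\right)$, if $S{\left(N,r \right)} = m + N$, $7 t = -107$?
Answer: $\frac{3593663582}{7} \approx 5.1338 \cdot 10^{8}$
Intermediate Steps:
$m = - \frac{11}{7}$ ($m = \frac{1}{7} \left(-11\right) = - \frac{11}{7} \approx -1.5714$)
$t = - \frac{107}{7}$ ($t = \frac{1}{7} \left(-107\right) = - \frac{107}{7} \approx -15.286$)
$S{\left(N,r \right)} = - \frac{11}{7} + N$
$\left(30127 + S{\left(-1,t \right)}\right) \left(-9906 + 26948\right) = \left(30127 - \frac{18}{7}\right) \left(-9906 + 26948\right) = \left(30127 - \frac{18}{7}\right) 17042 = \frac{210871}{7} \cdot 17042 = \frac{3593663582}{7}$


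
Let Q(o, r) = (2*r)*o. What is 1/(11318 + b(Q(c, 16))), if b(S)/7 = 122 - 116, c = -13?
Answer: 1/11360 ≈ 8.8028e-5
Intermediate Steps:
Q(o, r) = 2*o*r
b(S) = 42 (b(S) = 7*(122 - 116) = 7*6 = 42)
1/(11318 + b(Q(c, 16))) = 1/(11318 + 42) = 1/11360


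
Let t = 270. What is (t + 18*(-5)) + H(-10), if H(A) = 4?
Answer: 184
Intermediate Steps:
(t + 18*(-5)) + H(-10) = (270 + 18*(-5)) + 4 = (270 - 90) + 4 = 180 + 4 = 184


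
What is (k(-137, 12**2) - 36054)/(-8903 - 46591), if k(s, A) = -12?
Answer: 6011/9249 ≈ 0.64991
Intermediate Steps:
(k(-137, 12**2) - 36054)/(-8903 - 46591) = (-12 - 36054)/(-8903 - 46591) = -36066/(-55494) = -36066*(-1/55494) = 6011/9249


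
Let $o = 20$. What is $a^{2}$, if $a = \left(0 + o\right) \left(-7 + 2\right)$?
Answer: $10000$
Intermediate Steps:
$a = -100$ ($a = \left(0 + 20\right) \left(-7 + 2\right) = 20 \left(-5\right) = -100$)
$a^{2} = \left(-100\right)^{2} = 10000$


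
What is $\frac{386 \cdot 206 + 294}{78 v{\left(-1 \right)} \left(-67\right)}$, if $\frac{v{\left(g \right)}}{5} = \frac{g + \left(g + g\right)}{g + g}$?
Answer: $- \frac{15962}{7839} \approx -2.0362$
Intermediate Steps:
$v{\left(g \right)} = \frac{15}{2}$ ($v{\left(g \right)} = 5 \frac{g + \left(g + g\right)}{g + g} = 5 \frac{g + 2 g}{2 g} = 5 \cdot 3 g \frac{1}{2 g} = 5 \cdot \frac{3}{2} = \frac{15}{2}$)
$\frac{386 \cdot 206 + 294}{78 v{\left(-1 \right)} \left(-67\right)} = \frac{386 \cdot 206 + 294}{78 \cdot \frac{15}{2} \left(-67\right)} = \frac{79516 + 294}{585 \left(-67\right)} = \frac{79810}{-39195} = 79810 \left(- \frac{1}{39195}\right) = - \frac{15962}{7839}$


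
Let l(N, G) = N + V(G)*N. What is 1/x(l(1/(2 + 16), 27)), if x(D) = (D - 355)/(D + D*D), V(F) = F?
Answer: -322/28629 ≈ -0.011247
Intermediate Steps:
l(N, G) = N + G*N
x(D) = (-355 + D)/(D + D**2)
1/x(l(1/(2 + 16), 27)) = 1/((-355 + (1 + 27)/(2 + 16))/((((1 + 27)/(2 + 16)))*(1 + (1 + 27)/(2 + 16)))) = 1/((-355 + 28/18)/(((28/18))*(1 + 28/18))) = 1/((-355 + (1/18)*28)/((((1/18)*28))*(1 + (1/18)*28))) = 1/((-355 + 14/9)/((14/9)*(1 + 14/9))) = 1/((9/14)*(-3181/9)/(23/9)) = 1/((9/14)*(9/23)*(-3181/9)) = 1/(-28629/322) = -322/28629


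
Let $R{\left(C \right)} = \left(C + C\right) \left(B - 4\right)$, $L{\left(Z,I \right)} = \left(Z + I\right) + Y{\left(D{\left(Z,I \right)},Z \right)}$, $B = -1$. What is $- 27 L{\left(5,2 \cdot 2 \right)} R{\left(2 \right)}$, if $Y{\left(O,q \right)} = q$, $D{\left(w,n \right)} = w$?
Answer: $7560$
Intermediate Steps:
$L{\left(Z,I \right)} = I + 2 Z$ ($L{\left(Z,I \right)} = \left(Z + I\right) + Z = \left(I + Z\right) + Z = I + 2 Z$)
$R{\left(C \right)} = - 10 C$ ($R{\left(C \right)} = \left(C + C\right) \left(-1 - 4\right) = 2 C \left(-5\right) = - 10 C$)
$- 27 L{\left(5,2 \cdot 2 \right)} R{\left(2 \right)} = - 27 \left(2 \cdot 2 + 2 \cdot 5\right) \left(\left(-10\right) 2\right) = - 27 \left(4 + 10\right) \left(-20\right) = \left(-27\right) 14 \left(-20\right) = \left(-378\right) \left(-20\right) = 7560$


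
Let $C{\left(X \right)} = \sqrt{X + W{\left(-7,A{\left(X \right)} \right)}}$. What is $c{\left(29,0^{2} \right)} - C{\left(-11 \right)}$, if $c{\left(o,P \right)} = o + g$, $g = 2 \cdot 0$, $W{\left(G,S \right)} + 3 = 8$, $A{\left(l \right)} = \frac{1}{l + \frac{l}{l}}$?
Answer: $29 - i \sqrt{6} \approx 29.0 - 2.4495 i$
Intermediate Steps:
$A{\left(l \right)} = \frac{1}{1 + l}$ ($A{\left(l \right)} = \frac{1}{l + 1} = \frac{1}{1 + l}$)
$W{\left(G,S \right)} = 5$ ($W{\left(G,S \right)} = -3 + 8 = 5$)
$C{\left(X \right)} = \sqrt{5 + X}$ ($C{\left(X \right)} = \sqrt{X + 5} = \sqrt{5 + X}$)
$g = 0$
$c{\left(o,P \right)} = o$ ($c{\left(o,P \right)} = o + 0 = o$)
$c{\left(29,0^{2} \right)} - C{\left(-11 \right)} = 29 - \sqrt{5 - 11} = 29 - \sqrt{-6} = 29 - i \sqrt{6}$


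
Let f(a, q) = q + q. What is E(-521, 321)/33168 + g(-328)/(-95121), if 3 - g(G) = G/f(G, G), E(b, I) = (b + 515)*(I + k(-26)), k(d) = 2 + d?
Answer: -28264757/525828888 ≈ -0.053753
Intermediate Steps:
f(a, q) = 2*q
E(b, I) = (-24 + I)*(515 + b) (E(b, I) = (b + 515)*(I + (2 - 26)) = (515 + b)*(I - 24) = (515 + b)*(-24 + I) = (-24 + I)*(515 + b))
g(G) = 5/2 (g(G) = 3 - G/(2*G) = 3 - G*1/(2*G) = 3 - 1*½ = 3 - ½ = 5/2)
E(-521, 321)/33168 + g(-328)/(-95121) = (-12360 - 24*(-521) + 515*321 + 321*(-521))/33168 + (5/2)/(-95121) = (-12360 + 12504 + 165315 - 167241)*(1/33168) + (5/2)*(-1/95121) = -1782*1/33168 - 5/190242 = -297/5528 - 5/190242 = -28264757/525828888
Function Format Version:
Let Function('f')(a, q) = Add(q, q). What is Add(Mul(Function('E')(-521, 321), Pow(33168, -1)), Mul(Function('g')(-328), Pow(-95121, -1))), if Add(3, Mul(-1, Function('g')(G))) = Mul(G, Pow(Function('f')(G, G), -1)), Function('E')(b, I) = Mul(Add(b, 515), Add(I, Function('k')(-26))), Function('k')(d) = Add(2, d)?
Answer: Rational(-28264757, 525828888) ≈ -0.053753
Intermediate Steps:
Function('f')(a, q) = Mul(2, q)
Function('E')(b, I) = Mul(Add(-24, I), Add(515, b)) (Function('E')(b, I) = Mul(Add(b, 515), Add(I, Add(2, -26))) = Mul(Add(515, b), Add(I, -24)) = Mul(Add(515, b), Add(-24, I)) = Mul(Add(-24, I), Add(515, b)))
Function('g')(G) = Rational(5, 2) (Function('g')(G) = Add(3, Mul(-1, Mul(G, Pow(Mul(2, G), -1)))) = Add(3, Mul(-1, Mul(G, Mul(Rational(1, 2), Pow(G, -1))))) = Add(3, Mul(-1, Rational(1, 2))) = Add(3, Rational(-1, 2)) = Rational(5, 2))
Add(Mul(Function('E')(-521, 321), Pow(33168, -1)), Mul(Function('g')(-328), Pow(-95121, -1))) = Add(Mul(Add(-12360, Mul(-24, -521), Mul(515, 321), Mul(321, -521)), Pow(33168, -1)), Mul(Rational(5, 2), Pow(-95121, -1))) = Add(Mul(Add(-12360, 12504, 165315, -167241), Rational(1, 33168)), Mul(Rational(5, 2), Rational(-1, 95121))) = Add(Mul(-1782, Rational(1, 33168)), Rational(-5, 190242)) = Add(Rational(-297, 5528), Rational(-5, 190242)) = Rational(-28264757, 525828888)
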